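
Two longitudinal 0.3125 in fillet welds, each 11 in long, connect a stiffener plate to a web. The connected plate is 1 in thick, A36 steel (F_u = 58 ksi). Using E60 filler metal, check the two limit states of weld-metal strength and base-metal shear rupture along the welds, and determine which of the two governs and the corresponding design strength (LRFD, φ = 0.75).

φR_n ≈ 131 kips (weld metal governs)

E60XX → F_EXX = 60 ksi.
t_e = 0.707 × 0.3125 = 0.2209 in; L = 22 in.
Weld metal: φR_n = 0.75 × 0.6 × 60 × 0.2209 × 22 = 131.2 kips.
Base metal (shear rupture): φR_n = 0.75 × 0.6 × 58 × 1 × 22 = 574.2 kips.
Governing: weld metal.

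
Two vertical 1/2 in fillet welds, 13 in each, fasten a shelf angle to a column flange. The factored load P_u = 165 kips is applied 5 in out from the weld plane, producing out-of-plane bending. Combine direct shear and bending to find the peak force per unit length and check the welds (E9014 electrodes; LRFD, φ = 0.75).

E90XX → F_EXX = 90 ksi.
L_w = 2 × 13 = 26 in; section modulus (unit throat) S = 2 × L²/6 = 56.33 in².
Direct shear f_v = P/L_w = 165/26 = 6.346 kip/in.
Moment M = P × e = 165 × 5 = 825 kip·in; bending f_b = M/S = 14.64 kip/in.
f_max = √(f_v² + f_b²) = √(6.346² + 14.64²) = 15.96 kip/in.
φr_n = 0.75 × 0.6 × 90 × (0.707 × 0.5) = 14.32 kip/in → NOT adequate.

f_max ≈ 16 kip/in; NOT adequate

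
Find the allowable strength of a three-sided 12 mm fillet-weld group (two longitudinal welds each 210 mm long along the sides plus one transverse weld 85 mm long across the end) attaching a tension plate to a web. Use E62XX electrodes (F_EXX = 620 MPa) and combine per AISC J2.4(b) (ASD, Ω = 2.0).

t_e = 0.707 × 12 = 8.484 mm.
R_nwl = 0.6 × 620 × 8.484 × 420 × 10⁻³ = 1326 kN (longitudinal, 2 welds).
R_nwt = 0.6 × 620 × 8.484 × 85 × 10⁻³ = 268.3 kN (transverse, base value).
(i) R_nwl + R_nwt = 1594 kN; (ii) 0.85 R_nwl + 1.5 R_nwt = 1529 kN.
R_n = max = 1594 kN [governs: (i)]; R_n/Ω = 796.9 kN.

R_n/Ω ≈ 797 kN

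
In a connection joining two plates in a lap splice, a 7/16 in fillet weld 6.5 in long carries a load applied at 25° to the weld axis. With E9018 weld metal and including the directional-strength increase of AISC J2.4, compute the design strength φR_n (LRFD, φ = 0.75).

E90XX → F_EXX = 90 ksi.
t_e = 0.707 × 0.4375 = 0.3093 in; A_we = 0.3093 × 6.5 = 2.011 in².
Directional factor: 1.0 + 0.5 sin^1.5(25°) = 1.137.
F_nw = 0.6 × 90 × 1.137 = 61.42 ksi.
φR_n = 0.75 × 61.42 × 2.011 = 92.61 kip.

φR_n ≈ 92.6 kip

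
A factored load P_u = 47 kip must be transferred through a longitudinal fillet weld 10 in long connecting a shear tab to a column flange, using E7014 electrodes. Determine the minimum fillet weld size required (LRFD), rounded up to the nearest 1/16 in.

E70XX → F_EXX = 70 ksi.
Total weld length L = 10 in.
Required throat t_e = P_u / (φ × 0.6 F_EXX × L) = 47 / (0.75 × 0.6 × 70 × 10) = 0.1492 in.
Required leg w = t_e / 0.707 = 0.211 in → use 1/4 in.

w = 1/4 in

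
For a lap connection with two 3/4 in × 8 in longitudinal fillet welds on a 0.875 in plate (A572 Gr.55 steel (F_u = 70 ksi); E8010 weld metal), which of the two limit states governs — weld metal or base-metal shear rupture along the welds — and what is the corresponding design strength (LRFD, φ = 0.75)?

φR_n ≈ 305 kips (weld metal governs)

E80XX → F_EXX = 80 ksi.
t_e = 0.707 × 0.75 = 0.5302 in; L = 16 in.
Weld metal: φR_n = 0.75 × 0.6 × 80 × 0.5302 × 16 = 305.4 kips.
Base metal (shear rupture): φR_n = 0.75 × 0.6 × 70 × 0.875 × 16 = 441 kips.
Governing: weld metal.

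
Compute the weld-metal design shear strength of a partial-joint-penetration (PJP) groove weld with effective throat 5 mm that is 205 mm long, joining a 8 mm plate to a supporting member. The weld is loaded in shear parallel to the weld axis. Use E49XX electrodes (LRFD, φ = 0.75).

φR_n ≈ 226 kN

E49XX → F_EXX = 490 MPa.
Effective throat (given) t_e = 5 mm.
A_we = 5 × 205 = 1025 mm².
F_nw = 0.6 F_EXX = 294 MPa.
φR_n = 0.75 × 294 × 1025 × 10⁻³ = 226 kN.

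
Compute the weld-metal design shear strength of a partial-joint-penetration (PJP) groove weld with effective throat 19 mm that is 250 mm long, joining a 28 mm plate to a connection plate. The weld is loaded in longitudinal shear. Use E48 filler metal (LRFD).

φR_n ≈ 1030 kN

E48XX → F_EXX = 480 MPa.
Effective throat (given) t_e = 19 mm.
A_we = 19 × 250 = 4750 mm².
F_nw = 0.6 F_EXX = 288 MPa.
φR_n = 0.75 × 288 × 4750 × 10⁻³ = 1026 kN.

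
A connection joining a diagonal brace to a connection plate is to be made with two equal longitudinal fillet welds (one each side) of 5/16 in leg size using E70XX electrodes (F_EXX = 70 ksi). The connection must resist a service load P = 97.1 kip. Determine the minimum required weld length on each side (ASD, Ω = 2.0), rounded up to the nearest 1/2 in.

Throat t_e = 0.707 × 0.3125 = 0.2209 in.
r_n/Ω = (0.6 × 70 × 0.2209) / 2.0 = 4.64 kip/in.
L_req = P / (r_n/Ω) = 97.1 / 4.64 = 20.93 in total.
Per side: 20.93 / 2 = 10.46 in.
Round up → use L = 10.5 in on each side.

L = 10.5 in on each side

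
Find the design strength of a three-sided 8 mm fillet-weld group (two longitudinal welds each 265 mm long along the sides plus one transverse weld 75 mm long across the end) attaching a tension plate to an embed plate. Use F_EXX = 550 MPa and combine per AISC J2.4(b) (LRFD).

φR_n ≈ 847 kN

t_e = 0.707 × 8 = 5.656 mm.
R_nwl = 0.6 × 550 × 5.656 × 530 × 10⁻³ = 989.2 kN (longitudinal, 2 welds).
R_nwt = 0.6 × 550 × 5.656 × 75 × 10⁻³ = 140 kN (transverse, base value).
(i) R_nwl + R_nwt = 1129 kN; (ii) 0.85 R_nwl + 1.5 R_nwt = 1051 kN.
R_n = max = 1129 kN [governs: (i)]; φR_n = 846.9 kN.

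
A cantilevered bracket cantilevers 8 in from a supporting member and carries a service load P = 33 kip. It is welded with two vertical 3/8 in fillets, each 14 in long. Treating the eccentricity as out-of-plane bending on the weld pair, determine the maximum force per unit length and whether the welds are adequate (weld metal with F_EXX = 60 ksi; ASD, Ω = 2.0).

L_w = 2 × 14 = 28 in; section modulus (unit throat) S = 2 × L²/6 = 65.33 in².
Direct shear f_v = P/L_w = 33/28 = 1.179 kip/in.
Moment M = P × e = 33 × 8 = 264 kip·in; bending f_b = M/S = 4.041 kip/in.
f_max = √(f_v² + f_b²) = √(1.179² + 4.041²) = 4.209 kip/in.
r_n/Ω = (1/2.0) × 0.6 × 60 × (0.707 × 0.375) = 4.772 kip/in → adequate.

f_max ≈ 4.21 kip/in; adequate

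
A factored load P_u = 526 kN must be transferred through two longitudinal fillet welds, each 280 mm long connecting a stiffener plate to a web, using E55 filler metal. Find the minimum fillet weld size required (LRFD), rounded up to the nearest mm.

E55XX → F_EXX = 550 MPa.
Total weld length L = 560 mm.
Required throat t_e = P_u / (φ × 0.6 F_EXX × L) = 526 / (0.75 × 0.6 × 550 × 560 × 10⁻³) = 3.795 mm.
Required leg w = t_e / 0.707 = 5.368 mm → use 6 mm.

w = 6 mm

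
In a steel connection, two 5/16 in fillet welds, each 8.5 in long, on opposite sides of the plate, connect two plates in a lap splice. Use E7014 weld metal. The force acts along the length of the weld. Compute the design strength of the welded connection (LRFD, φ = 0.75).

E70XX → F_EXX = 70 ksi.
Effective throat t_e = 0.707 × 0.3125 = 0.2209 in.
Total length L = 17 in; A_we = 0.2209 × 17 = 3.756 in².
F_nw = 0.6 F_EXX = 0.6 × 70 = 42 ksi.
φR_n = 0.75 × 42 × 3.756 = 118.3 kip.

φR_n ≈ 118 kip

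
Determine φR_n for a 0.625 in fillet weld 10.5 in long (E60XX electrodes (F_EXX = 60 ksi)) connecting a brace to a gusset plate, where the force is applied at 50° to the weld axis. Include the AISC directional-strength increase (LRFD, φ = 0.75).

t_e = 0.707 × 0.625 = 0.4419 in; A_we = 0.4419 × 10.5 = 4.64 in².
Directional factor: 1.0 + 0.5 sin^1.5(50°) = 1.335.
F_nw = 0.6 × 60 × 1.335 = 48.07 ksi.
φR_n = 0.75 × 48.07 × 4.64 = 167.3 kips.

φR_n ≈ 167 kips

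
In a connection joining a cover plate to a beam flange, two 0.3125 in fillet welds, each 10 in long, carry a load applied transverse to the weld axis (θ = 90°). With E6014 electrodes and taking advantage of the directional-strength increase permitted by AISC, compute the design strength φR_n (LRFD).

E60XX → F_EXX = 60 ksi.
t_e = 0.707 × 0.3125 = 0.2209 in; A_we = 0.2209 × 20 = 4.419 in².
Directional factor: 1.0 + 0.5 sin^1.5(90°) = 1.5.
F_nw = 0.6 × 60 × 1.5 = 54 ksi.
φR_n = 0.75 × 54 × 4.419 = 179 kips.

φR_n ≈ 179 kips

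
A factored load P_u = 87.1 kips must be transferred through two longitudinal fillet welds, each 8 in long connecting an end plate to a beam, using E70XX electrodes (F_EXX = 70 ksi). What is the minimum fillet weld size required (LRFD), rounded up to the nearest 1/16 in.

w = 1/4 in

Total weld length L = 16 in.
Required throat t_e = P_u / (φ × 0.6 F_EXX × L) = 87.1 / (0.75 × 0.6 × 70 × 16) = 0.1728 in.
Required leg w = t_e / 0.707 = 0.2444 in → use 1/4 in.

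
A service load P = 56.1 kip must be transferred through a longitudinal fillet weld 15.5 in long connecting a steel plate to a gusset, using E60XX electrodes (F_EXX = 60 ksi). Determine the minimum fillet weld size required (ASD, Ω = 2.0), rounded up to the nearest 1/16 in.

Total weld length L = 15.5 in.
Required throat t_e = P × Ω / (0.6 F_EXX × L) = 56.1 × 2.0 / (0.6 × 60 × 15.5) = 0.2011 in.
Required leg w = t_e / 0.707 = 0.2844 in → use 5/16 in.

w = 5/16 in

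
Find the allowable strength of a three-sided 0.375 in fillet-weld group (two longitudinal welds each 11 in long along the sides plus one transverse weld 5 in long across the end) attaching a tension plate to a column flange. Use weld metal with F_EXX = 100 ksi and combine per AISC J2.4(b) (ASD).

t_e = 0.707 × 0.375 = 0.2651 in.
R_nwl = 0.6 × 100 × 0.2651 × 22 = 350 kip (longitudinal, 2 welds).
R_nwt = 0.6 × 100 × 0.2651 × 5 = 79.54 kip (transverse, base value).
(i) R_nwl + R_nwt = 429.5 kip; (ii) 0.85 R_nwl + 1.5 R_nwt = 416.8 kip.
R_n = max = 429.5 kip [governs: (i)]; R_n/Ω = 214.8 kip.

R_n/Ω ≈ 215 kip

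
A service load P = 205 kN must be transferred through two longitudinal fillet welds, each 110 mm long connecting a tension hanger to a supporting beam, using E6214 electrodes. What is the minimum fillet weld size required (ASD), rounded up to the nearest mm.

E62XX → F_EXX = 620 MPa.
Total weld length L = 220 mm.
Required throat t_e = P × Ω / (0.6 F_EXX × L) = 205 × 2.0 / (0.6 × 620 × 220 × 10⁻³) = 5.01 mm.
Required leg w = t_e / 0.707 = 7.086 mm → use 8 mm.

w = 8 mm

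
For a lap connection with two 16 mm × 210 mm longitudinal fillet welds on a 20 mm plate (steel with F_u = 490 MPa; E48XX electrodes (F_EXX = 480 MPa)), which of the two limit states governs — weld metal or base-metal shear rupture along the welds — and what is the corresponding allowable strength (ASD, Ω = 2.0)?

t_e = 0.707 × 16 = 11.31 mm; L = 420 mm.
Weld metal: R_n/Ω = (1/2.0) × 0.6 × 480 × 11.31 × 420 × 10⁻³ = 684.1 kN.
Base metal (shear rupture): R_n/Ω = (1/2.0) × 0.6 × 490 × 20 × 420 × 10⁻³ = 1235 kN.
Governing: weld metal.

R_n/Ω ≈ 684 kN (weld metal governs)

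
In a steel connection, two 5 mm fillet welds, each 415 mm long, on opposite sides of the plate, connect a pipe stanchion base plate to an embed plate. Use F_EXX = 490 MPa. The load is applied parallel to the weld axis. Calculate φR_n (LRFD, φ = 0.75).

Effective throat t_e = 0.707 × 5 = 3.535 mm.
Total length L = 830 mm; A_we = 3.535 × 830 = 2934 mm².
F_nw = 0.6 F_EXX = 0.6 × 490 = 294 MPa.
φR_n = 0.75 × 294 × 2934 × 10⁻³ = 647 kN.

φR_n ≈ 647 kN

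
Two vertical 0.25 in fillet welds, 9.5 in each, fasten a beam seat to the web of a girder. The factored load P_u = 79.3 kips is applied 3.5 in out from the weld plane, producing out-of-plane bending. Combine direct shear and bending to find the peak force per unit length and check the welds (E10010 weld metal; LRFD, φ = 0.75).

f_max ≈ 10.1 kip/in; NOT adequate

E100XX → F_EXX = 100 ksi.
L_w = 2 × 9.5 = 19 in; section modulus (unit throat) S = 2 × L²/6 = 30.08 in².
Direct shear f_v = P/L_w = 79.3/19 = 4.174 kip/in.
Moment M = P × e = 79.3 × 3.5 = 277.55 kip·in; bending f_b = M/S = 9.226 kip/in.
f_max = √(f_v² + f_b²) = √(4.174² + 9.226²) = 10.13 kip/in.
φr_n = 0.75 × 0.6 × 100 × (0.707 × 0.25) = 7.954 kip/in → NOT adequate.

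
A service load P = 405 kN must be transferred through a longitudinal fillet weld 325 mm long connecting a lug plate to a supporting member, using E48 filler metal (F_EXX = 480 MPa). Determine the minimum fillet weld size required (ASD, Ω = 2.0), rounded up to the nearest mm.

w = 13 mm

Total weld length L = 325 mm.
Required throat t_e = P × Ω / (0.6 F_EXX × L) = 405 × 2.0 / (0.6 × 480 × 325 × 10⁻³) = 8.654 mm.
Required leg w = t_e / 0.707 = 12.24 mm → use 13 mm.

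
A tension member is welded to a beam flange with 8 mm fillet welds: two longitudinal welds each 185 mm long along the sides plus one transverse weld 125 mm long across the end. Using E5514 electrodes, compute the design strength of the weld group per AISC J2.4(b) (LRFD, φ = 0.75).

E55XX → F_EXX = 550 MPa.
t_e = 0.707 × 8 = 5.656 mm.
R_nwl = 0.6 × 550 × 5.656 × 370 × 10⁻³ = 690.6 kN (longitudinal, 2 welds).
R_nwt = 0.6 × 550 × 5.656 × 125 × 10⁻³ = 233.3 kN (transverse, base value).
(i) R_nwl + R_nwt = 923.9 kN; (ii) 0.85 R_nwl + 1.5 R_nwt = 937 kN.
R_n = max = 937 kN [governs: (ii)]; φR_n = 702.7 kN.

φR_n ≈ 703 kN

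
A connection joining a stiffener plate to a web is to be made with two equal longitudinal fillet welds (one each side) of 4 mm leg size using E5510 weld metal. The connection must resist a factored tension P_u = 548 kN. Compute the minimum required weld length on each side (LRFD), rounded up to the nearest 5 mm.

L = 395 mm on each side

E55XX → F_EXX = 550 MPa.
Throat t_e = 0.707 × 4 = 2.828 mm.
φr_n = 0.75 × 0.6 × 550 × 2.828 × 10⁻³ = 0.6999 kN/mm.
L_req = P_u / φr_n = 548 / 0.6999 = 782.9 mm total.
Per side: 782.9 / 2 = 391.5 mm.
Round up → use L = 395 mm on each side.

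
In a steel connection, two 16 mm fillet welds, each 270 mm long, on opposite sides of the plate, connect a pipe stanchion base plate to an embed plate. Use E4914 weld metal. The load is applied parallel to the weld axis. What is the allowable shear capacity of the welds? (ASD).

E49XX → F_EXX = 490 MPa.
Effective throat t_e = 0.707 × 16 = 11.31 mm.
Total length L = 540 mm; A_we = 11.31 × 540 = 6108 mm².
F_nw = 0.6 F_EXX = 0.6 × 490 = 294 MPa.
R_n = 294 × 6108 × 10⁻³ = 1796 kN; R_n/Ω = 1796/2.0 = 897.9 kN.

R_n/Ω ≈ 898 kN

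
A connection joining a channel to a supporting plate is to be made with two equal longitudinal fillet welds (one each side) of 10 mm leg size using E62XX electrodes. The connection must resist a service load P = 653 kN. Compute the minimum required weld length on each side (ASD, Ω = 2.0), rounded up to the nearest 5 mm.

E62XX → F_EXX = 620 MPa.
Throat t_e = 0.707 × 10 = 7.07 mm.
r_n/Ω = (0.6 × 620 × 7.07) / 2.0 = 1315 N/mm = 1.315 kN/mm.
L_req = P / (r_n/Ω) = 653 / 1.315 = 496.6 mm total.
Per side: 496.6 / 2 = 248.3 mm.
Round up → use L = 250 mm on each side.

L = 250 mm on each side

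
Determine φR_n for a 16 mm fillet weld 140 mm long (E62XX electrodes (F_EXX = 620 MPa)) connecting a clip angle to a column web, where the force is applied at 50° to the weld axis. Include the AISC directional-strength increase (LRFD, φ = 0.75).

t_e = 0.707 × 16 = 11.31 mm; A_we = 11.31 × 140 = 1584 mm².
Directional factor: 1.0 + 0.5 sin^1.5(50°) = 1.335.
F_nw = 0.6 × 620 × 1.335 = 496.7 MPa.
φR_n = 0.75 × 496.7 × 1584 × 10⁻³ = 590 kN.

φR_n ≈ 590 kN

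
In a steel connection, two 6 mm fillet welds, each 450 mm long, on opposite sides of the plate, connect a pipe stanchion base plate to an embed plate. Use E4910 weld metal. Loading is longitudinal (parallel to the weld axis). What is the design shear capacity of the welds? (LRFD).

φR_n ≈ 842 kN

E49XX → F_EXX = 490 MPa.
Effective throat t_e = 0.707 × 6 = 4.242 mm.
Total length L = 900 mm; A_we = 4.242 × 900 = 3818 mm².
F_nw = 0.6 F_EXX = 0.6 × 490 = 294 MPa.
φR_n = 0.75 × 294 × 3818 × 10⁻³ = 841.8 kN.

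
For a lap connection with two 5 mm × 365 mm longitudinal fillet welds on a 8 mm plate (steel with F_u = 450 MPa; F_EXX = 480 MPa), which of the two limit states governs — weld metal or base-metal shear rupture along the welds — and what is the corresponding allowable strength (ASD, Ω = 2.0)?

t_e = 0.707 × 5 = 3.535 mm; L = 730 mm.
Weld metal: R_n/Ω = (1/2.0) × 0.6 × 480 × 3.535 × 730 × 10⁻³ = 371.6 kN.
Base metal (shear rupture): R_n/Ω = (1/2.0) × 0.6 × 450 × 8 × 730 × 10⁻³ = 788.4 kN.
Governing: weld metal.

R_n/Ω ≈ 372 kN (weld metal governs)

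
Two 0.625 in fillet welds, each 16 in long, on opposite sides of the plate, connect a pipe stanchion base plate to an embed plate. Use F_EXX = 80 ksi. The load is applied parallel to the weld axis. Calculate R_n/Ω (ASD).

R_n/Ω ≈ 339 kips

Effective throat t_e = 0.707 × 0.625 = 0.4419 in.
Total length L = 32 in; A_we = 0.4419 × 32 = 14.14 in².
F_nw = 0.6 F_EXX = 0.6 × 80 = 48 ksi.
R_n = 48 × 14.14 = 678.7 kips; R_n/Ω = 678.7/2.0 = 339.4 kips.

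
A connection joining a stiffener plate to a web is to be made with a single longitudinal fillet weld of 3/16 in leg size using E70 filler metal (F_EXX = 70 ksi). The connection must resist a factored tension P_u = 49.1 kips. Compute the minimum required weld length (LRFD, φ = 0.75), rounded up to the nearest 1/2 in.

Throat t_e = 0.707 × 0.1875 = 0.1326 in.
φr_n = 0.75 × 0.6 × 70 × 0.1326 = 4.176 kips/in.
L_req = P_u / φr_n = 49.1 / 4.176 = 11.76 in total.
Round up → use L = 12 in.

L = 12 in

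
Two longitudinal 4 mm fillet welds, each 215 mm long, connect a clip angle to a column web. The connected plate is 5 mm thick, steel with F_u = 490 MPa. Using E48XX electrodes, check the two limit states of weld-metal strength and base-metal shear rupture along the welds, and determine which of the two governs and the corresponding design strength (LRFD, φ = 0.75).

φR_n ≈ 263 kN (weld metal governs)

E48XX → F_EXX = 480 MPa.
t_e = 0.707 × 4 = 2.828 mm; L = 430 mm.
Weld metal: φR_n = 0.75 × 0.6 × 480 × 2.828 × 430 × 10⁻³ = 262.7 kN.
Base metal (shear rupture): φR_n = 0.75 × 0.6 × 490 × 5 × 430 × 10⁻³ = 474.1 kN.
Governing: weld metal.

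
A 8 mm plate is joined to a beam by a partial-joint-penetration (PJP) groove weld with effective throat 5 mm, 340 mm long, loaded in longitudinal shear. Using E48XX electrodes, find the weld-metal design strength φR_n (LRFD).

E48XX → F_EXX = 480 MPa.
Effective throat (given) t_e = 5 mm.
A_we = 5 × 340 = 1700 mm².
F_nw = 0.6 F_EXX = 288 MPa.
φR_n = 0.75 × 288 × 1700 × 10⁻³ = 367.2 kN.

φR_n ≈ 367 kN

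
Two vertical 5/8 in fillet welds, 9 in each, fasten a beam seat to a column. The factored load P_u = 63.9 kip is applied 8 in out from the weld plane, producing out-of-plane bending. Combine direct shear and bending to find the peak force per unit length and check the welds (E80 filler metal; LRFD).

E80XX → F_EXX = 80 ksi.
L_w = 2 × 9 = 18 in; section modulus (unit throat) S = 2 × L²/6 = 27 in².
Direct shear f_v = P/L_w = 63.9/18 = 3.55 kip/in.
Moment M = P × e = 63.9 × 8 = 511.2 kip·in; bending f_b = M/S = 18.93 kip/in.
f_max = √(f_v² + f_b²) = √(3.55² + 18.93²) = 19.26 kip/in.
φr_n = 0.75 × 0.6 × 80 × (0.707 × 0.625) = 15.91 kip/in → NOT adequate.

f_max ≈ 19.3 kip/in; NOT adequate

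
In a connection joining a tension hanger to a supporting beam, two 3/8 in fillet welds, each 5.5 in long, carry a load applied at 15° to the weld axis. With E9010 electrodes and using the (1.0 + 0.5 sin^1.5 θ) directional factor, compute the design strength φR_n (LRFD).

φR_n ≈ 126 kips

E90XX → F_EXX = 90 ksi.
t_e = 0.707 × 0.375 = 0.2651 in; A_we = 0.2651 × 11 = 2.916 in².
Directional factor: 1.0 + 0.5 sin^1.5(15°) = 1.066.
F_nw = 0.6 × 90 × 1.066 = 57.56 ksi.
φR_n = 0.75 × 57.56 × 2.916 = 125.9 kips.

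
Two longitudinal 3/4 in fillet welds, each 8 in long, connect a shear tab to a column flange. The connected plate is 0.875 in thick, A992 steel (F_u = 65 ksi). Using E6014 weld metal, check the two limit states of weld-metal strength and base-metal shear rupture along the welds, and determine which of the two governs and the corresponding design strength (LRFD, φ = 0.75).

E60XX → F_EXX = 60 ksi.
t_e = 0.707 × 0.75 = 0.5302 in; L = 16 in.
Weld metal: φR_n = 0.75 × 0.6 × 60 × 0.5302 × 16 = 229.1 kip.
Base metal (shear rupture): φR_n = 0.75 × 0.6 × 65 × 0.875 × 16 = 409.5 kip.
Governing: weld metal.

φR_n ≈ 229 kip (weld metal governs)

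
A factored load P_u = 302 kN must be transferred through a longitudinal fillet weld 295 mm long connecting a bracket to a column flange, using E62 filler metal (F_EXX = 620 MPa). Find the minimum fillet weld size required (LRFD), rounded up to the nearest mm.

Total weld length L = 295 mm.
Required throat t_e = P_u / (φ × 0.6 F_EXX × L) = 302 / (0.75 × 0.6 × 620 × 295 × 10⁻³) = 3.669 mm.
Required leg w = t_e / 0.707 = 5.19 mm → use 6 mm.

w = 6 mm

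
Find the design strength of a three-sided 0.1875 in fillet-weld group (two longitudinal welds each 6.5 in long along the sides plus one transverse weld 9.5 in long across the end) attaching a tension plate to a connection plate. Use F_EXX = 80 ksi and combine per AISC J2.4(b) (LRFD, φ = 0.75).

t_e = 0.707 × 0.1875 = 0.1326 in.
R_nwl = 0.6 × 80 × 0.1326 × 13 = 82.72 kip (longitudinal, 2 welds).
R_nwt = 0.6 × 80 × 0.1326 × 9.5 = 60.45 kip (transverse, base value).
(i) R_nwl + R_nwt = 143.2 kip; (ii) 0.85 R_nwl + 1.5 R_nwt = 161 kip.
R_n = max = 161 kip [governs: (ii)]; φR_n = 120.7 kip.

φR_n ≈ 121 kip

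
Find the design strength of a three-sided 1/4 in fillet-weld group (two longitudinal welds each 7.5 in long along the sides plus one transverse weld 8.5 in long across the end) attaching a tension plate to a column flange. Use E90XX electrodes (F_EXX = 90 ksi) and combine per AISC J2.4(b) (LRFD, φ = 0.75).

φR_n ≈ 183 kip

t_e = 0.707 × 0.25 = 0.1767 in.
R_nwl = 0.6 × 90 × 0.1767 × 15 = 143.2 kip (longitudinal, 2 welds).
R_nwt = 0.6 × 90 × 0.1767 × 8.5 = 81.13 kip (transverse, base value).
(i) R_nwl + R_nwt = 224.3 kip; (ii) 0.85 R_nwl + 1.5 R_nwt = 243.4 kip.
R_n = max = 243.4 kip [governs: (ii)]; φR_n = 182.5 kip.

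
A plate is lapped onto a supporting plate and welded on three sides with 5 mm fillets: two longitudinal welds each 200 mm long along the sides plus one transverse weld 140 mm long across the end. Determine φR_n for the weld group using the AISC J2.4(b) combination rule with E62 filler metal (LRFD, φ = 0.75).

φR_n ≈ 542 kN

E62XX → F_EXX = 620 MPa.
t_e = 0.707 × 5 = 3.535 mm.
R_nwl = 0.6 × 620 × 3.535 × 400 × 10⁻³ = 526 kN (longitudinal, 2 welds).
R_nwt = 0.6 × 620 × 3.535 × 140 × 10⁻³ = 184.1 kN (transverse, base value).
(i) R_nwl + R_nwt = 710.1 kN; (ii) 0.85 R_nwl + 1.5 R_nwt = 723.3 kN.
R_n = max = 723.3 kN [governs: (ii)]; φR_n = 542.4 kN.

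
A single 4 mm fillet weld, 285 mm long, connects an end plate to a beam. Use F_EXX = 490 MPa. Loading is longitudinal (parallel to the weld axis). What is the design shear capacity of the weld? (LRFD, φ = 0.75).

φR_n ≈ 178 kN

Effective throat t_e = 0.707 × 4 = 2.828 mm.
Total length L = 285 mm; A_we = 2.828 × 285 = 806 mm².
F_nw = 0.6 F_EXX = 0.6 × 490 = 294 MPa.
φR_n = 0.75 × 294 × 806 × 10⁻³ = 177.7 kN.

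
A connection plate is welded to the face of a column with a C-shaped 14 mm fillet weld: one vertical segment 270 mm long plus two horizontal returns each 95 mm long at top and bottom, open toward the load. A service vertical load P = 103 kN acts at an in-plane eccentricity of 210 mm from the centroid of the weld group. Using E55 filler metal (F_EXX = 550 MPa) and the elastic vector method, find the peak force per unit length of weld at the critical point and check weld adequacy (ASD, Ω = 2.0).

Total weld length L_w = 460 mm. Treat welds as unit-width lines.
Centroid: x̄ = 2×95×47.5 / 460 = 19.62 mm from the vertical weld.
Polar moment about centroid: J = I_x + I_y = [270³/12 + 2×95×135²] + [270×19.62² + 2(95³/12 + 95×27.88²)] = 5498000 mm³.
Direct shear f_v = P/L_w = 103×10³ / 460 = 223.9 N/mm (vertical).
Torsion M = P·e = 103×10³ × 210 = 21630000 N·mm.
Critical point at (x, y) = (75.38, 135) from centroid. f_tx = M·y/J = 531.2 N/mm; f_ty = M·x/J = 296.6 N/mm.
Resultant f_max = √[f_tx² + (f_v + f_ty)²] = √[531.2² + (223.9 + 296.6)²] = 743.7 N/mm.
Capacity per unit length: r_n/Ω = (1/2.0) × 0.6 × 550 × (0.707 × 14) = 1633 N/mm.
743.7 ≤ 1633 → adequate.

f_max ≈ 744 N/mm; adequate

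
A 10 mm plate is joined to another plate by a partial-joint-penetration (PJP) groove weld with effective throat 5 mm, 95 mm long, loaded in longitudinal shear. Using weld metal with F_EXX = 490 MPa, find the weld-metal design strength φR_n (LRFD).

φR_n ≈ 105 kN

Effective throat (given) t_e = 5 mm.
A_we = 5 × 95 = 475 mm².
F_nw = 0.6 F_EXX = 294 MPa.
φR_n = 0.75 × 294 × 475 × 10⁻³ = 104.7 kN.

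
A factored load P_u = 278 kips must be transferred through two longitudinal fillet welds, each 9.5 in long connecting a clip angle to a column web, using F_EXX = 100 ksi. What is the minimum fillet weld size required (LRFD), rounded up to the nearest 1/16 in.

Total weld length L = 19 in.
Required throat t_e = P_u / (φ × 0.6 F_EXX × L) = 278 / (0.75 × 0.6 × 100 × 19) = 0.3251 in.
Required leg w = t_e / 0.707 = 0.4599 in → use 1/2 in.

w = 1/2 in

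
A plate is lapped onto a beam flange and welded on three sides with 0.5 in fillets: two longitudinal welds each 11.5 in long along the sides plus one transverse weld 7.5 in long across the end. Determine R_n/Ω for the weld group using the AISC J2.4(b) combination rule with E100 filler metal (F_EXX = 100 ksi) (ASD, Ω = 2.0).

R_n/Ω ≈ 327 kip

t_e = 0.707 × 0.5 = 0.3535 in.
R_nwl = 0.6 × 100 × 0.3535 × 23 = 487.8 kip (longitudinal, 2 welds).
R_nwt = 0.6 × 100 × 0.3535 × 7.5 = 159.1 kip (transverse, base value).
(i) R_nwl + R_nwt = 646.9 kip; (ii) 0.85 R_nwl + 1.5 R_nwt = 653.3 kip.
R_n = max = 653.3 kip [governs: (ii)]; R_n/Ω = 326.6 kip.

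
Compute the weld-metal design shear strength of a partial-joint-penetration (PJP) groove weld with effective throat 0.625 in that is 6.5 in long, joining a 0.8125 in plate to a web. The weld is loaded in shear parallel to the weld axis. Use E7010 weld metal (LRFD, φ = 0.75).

E70XX → F_EXX = 70 ksi.
Effective throat (given) t_e = 0.625 in.
A_we = 0.625 × 6.5 = 4.062 in².
F_nw = 0.6 F_EXX = 42 ksi.
φR_n = 0.75 × 42 × 4.062 = 128 kip.

φR_n ≈ 128 kip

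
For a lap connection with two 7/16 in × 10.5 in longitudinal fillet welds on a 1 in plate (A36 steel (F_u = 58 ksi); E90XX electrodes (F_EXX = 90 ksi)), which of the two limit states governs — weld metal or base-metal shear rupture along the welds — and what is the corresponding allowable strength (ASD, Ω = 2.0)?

R_n/Ω ≈ 175 kips (weld metal governs)

t_e = 0.707 × 0.4375 = 0.3093 in; L = 21 in.
Weld metal: R_n/Ω = (1/2.0) × 0.6 × 90 × 0.3093 × 21 = 175.4 kips.
Base metal (shear rupture): R_n/Ω = (1/2.0) × 0.6 × 58 × 1 × 21 = 365.4 kips.
Governing: weld metal.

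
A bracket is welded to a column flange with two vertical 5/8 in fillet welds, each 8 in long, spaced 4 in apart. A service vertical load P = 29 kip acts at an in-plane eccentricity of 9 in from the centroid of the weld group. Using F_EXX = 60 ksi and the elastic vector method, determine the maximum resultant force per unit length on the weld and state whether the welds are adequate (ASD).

Total weld length L_w = 16 in. Treat welds as unit-width lines.
Polar moment about centroid: J = 2[d³/12 + d(b/2)²] = 2[8³/12 + 8×2²] = 149.3 in³.
Direct shear f_v = P/L_w = 29 / 16 = 1.812 kip/in (vertical).
Torsion M = P·e = 29 × 9 = 261 kip·in.
Critical point at (x, y) = (2, 4) from centroid. f_tx = M·y/J = 6.991 kip/in; f_ty = M·x/J = 3.496 kip/in.
Resultant f_max = √[f_tx² + (f_v + f_ty)²] = √[6.991² + (1.812 + 3.496)²] = 8.778 kip/in.
Capacity per unit length: r_n/Ω = (1/2.0) × 0.6 × 60 × (0.707 × 0.625) = 7.954 kip/in.
8.778 > 7.954 → NOT adequate.

f_max ≈ 8.78 kip/in; NOT adequate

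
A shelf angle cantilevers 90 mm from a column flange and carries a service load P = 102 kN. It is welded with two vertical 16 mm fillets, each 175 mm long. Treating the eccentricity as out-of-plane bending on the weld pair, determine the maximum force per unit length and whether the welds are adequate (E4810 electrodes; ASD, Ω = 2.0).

f_max ≈ 945 N/mm; adequate

E48XX → F_EXX = 480 MPa.
L_w = 2 × 175 = 350 mm; section modulus (unit throat) S = 2 × L²/6 = 10210 mm².
Direct shear f_v = P/L_w = 102×10³/350 = 291.4 N/mm.
Moment M = P × e = 102×10³ × 90 = 9180000 N·mm; bending f_b = M/S = 899.3 N/mm.
f_max = √(f_v² + f_b²) = √(291.4² + 899.3²) = 945.3 N/mm.
r_n/Ω = (1/2.0) × 0.6 × 480 × (0.707 × 16) = 1629 N/mm → adequate.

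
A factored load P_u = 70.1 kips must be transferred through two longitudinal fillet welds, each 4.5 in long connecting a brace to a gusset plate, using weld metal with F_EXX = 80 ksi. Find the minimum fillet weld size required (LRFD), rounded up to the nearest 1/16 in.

Total weld length L = 9 in.
Required throat t_e = P_u / (φ × 0.6 F_EXX × L) = 70.1 / (0.75 × 0.6 × 80 × 9) = 0.2164 in.
Required leg w = t_e / 0.707 = 0.306 in → use 5/16 in.

w = 5/16 in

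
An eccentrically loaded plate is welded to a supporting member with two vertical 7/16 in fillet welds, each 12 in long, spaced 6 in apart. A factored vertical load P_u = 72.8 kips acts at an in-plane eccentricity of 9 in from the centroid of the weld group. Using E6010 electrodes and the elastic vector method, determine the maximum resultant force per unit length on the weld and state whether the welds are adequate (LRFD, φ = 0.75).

E60XX → F_EXX = 60 ksi.
Total weld length L_w = 24 in. Treat welds as unit-width lines.
Polar moment about centroid: J = 2[d³/12 + d(b/2)²] = 2[12³/12 + 12×3²] = 504 in³.
Direct shear f_v = P/L_w = 72.8 / 24 = 3.033 kip/in (vertical).
Torsion M = P·e = 72.8 × 9 = 655.2 kip·in.
Critical point at (x, y) = (3, 6) from centroid. f_tx = M·y/J = 7.8 kip/in; f_ty = M·x/J = 3.9 kip/in.
Resultant f_max = √[f_tx² + (f_v + f_ty)²] = √[7.8² + (3.033 + 3.9)²] = 10.44 kip/in.
Capacity per unit length: φr_n = 0.75 × 0.6 × 60 × (0.707 × 0.4375) = 8.351 kip/in.
10.44 > 8.351 → NOT adequate.

f_max ≈ 10.4 kip/in; NOT adequate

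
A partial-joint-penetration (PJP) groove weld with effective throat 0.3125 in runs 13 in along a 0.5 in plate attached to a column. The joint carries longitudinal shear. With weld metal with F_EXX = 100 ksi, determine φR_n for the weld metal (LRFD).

φR_n ≈ 183 kip

Effective throat (given) t_e = 0.3125 in.
A_we = 0.3125 × 13 = 4.062 in².
F_nw = 0.6 F_EXX = 60 ksi.
φR_n = 0.75 × 60 × 4.062 = 182.8 kip.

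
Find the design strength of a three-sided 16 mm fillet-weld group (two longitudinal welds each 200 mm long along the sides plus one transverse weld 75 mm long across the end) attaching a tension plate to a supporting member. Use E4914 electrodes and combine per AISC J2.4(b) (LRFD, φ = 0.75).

E49XX → F_EXX = 490 MPa.
t_e = 0.707 × 16 = 11.31 mm.
R_nwl = 0.6 × 490 × 11.31 × 400 × 10⁻³ = 1330 kN (longitudinal, 2 welds).
R_nwt = 0.6 × 490 × 11.31 × 75 × 10⁻³ = 249.4 kN (transverse, base value).
(i) R_nwl + R_nwt = 1580 kN; (ii) 0.85 R_nwl + 1.5 R_nwt = 1505 kN.
R_n = max = 1580 kN [governs: (i)]; φR_n = 1185 kN.

φR_n ≈ 1180 kN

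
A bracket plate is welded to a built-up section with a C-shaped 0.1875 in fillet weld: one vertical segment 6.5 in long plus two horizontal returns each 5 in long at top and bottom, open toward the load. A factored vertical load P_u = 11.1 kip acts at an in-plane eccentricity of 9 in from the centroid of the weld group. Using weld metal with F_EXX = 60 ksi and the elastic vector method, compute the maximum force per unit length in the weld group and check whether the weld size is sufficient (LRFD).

f_max ≈ 3.26 kip/in; adequate

Total weld length L_w = 16.5 in. Treat welds as unit-width lines.
Centroid: x̄ = 2×5×2.5 / 16.5 = 1.515 in from the vertical weld.
Polar moment about centroid: J = I_x + I_y = [6.5³/12 + 2×5×3.25²] + [6.5×1.515² + 2(5³/12 + 5×0.9848²)] = 174 in³.
Direct shear f_v = P/L_w = 11.1 / 16.5 = 0.6727 kip/in (vertical).
Torsion M = P·e = 11.1 × 9 = 99.9 kip·in.
Critical point at (x, y) = (3.485, 3.25) from centroid. f_tx = M·y/J = 1.866 kip/in; f_ty = M·x/J = 2.001 kip/in.
Resultant f_max = √[f_tx² + (f_v + f_ty)²] = √[1.866² + (0.6727 + 2.001)²] = 3.261 kip/in.
Capacity per unit length: φr_n = 0.75 × 0.6 × 60 × (0.707 × 0.1875) = 3.579 kip/in.
3.261 ≤ 3.579 → adequate.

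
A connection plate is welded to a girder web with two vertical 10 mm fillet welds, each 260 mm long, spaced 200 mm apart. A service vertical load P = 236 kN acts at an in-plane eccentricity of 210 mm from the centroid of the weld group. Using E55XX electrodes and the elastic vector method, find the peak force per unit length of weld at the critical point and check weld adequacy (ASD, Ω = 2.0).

E55XX → F_EXX = 550 MPa.
Total weld length L_w = 520 mm. Treat welds as unit-width lines.
Polar moment about centroid: J = 2[d³/12 + d(b/2)²] = 2[260³/12 + 260×100²] = 8129000 mm³.
Direct shear f_v = P/L_w = 236×10³ / 520 = 453.8 N/mm (vertical).
Torsion M = P·e = 236×10³ × 210 = 49560000 N·mm.
Critical point at (x, y) = (100, 130) from centroid. f_tx = M·y/J = 792.5 N/mm; f_ty = M·x/J = 609.6 N/mm.
Resultant f_max = √[f_tx² + (f_v + f_ty)²] = √[792.5² + (453.8 + 609.6)²] = 1326 N/mm.
Capacity per unit length: r_n/Ω = (1/2.0) × 0.6 × 550 × (0.707 × 10) = 1167 N/mm.
1326 > 1167 → NOT adequate.

f_max ≈ 1330 N/mm; NOT adequate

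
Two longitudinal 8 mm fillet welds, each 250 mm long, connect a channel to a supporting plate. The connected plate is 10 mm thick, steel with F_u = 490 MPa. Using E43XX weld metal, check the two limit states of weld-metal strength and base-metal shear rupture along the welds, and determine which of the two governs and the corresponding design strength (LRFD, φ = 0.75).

φR_n ≈ 547 kN (weld metal governs)

E43XX → F_EXX = 430 MPa.
t_e = 0.707 × 8 = 5.656 mm; L = 500 mm.
Weld metal: φR_n = 0.75 × 0.6 × 430 × 5.656 × 500 × 10⁻³ = 547.2 kN.
Base metal (shear rupture): φR_n = 0.75 × 0.6 × 490 × 10 × 500 × 10⁻³ = 1102 kN.
Governing: weld metal.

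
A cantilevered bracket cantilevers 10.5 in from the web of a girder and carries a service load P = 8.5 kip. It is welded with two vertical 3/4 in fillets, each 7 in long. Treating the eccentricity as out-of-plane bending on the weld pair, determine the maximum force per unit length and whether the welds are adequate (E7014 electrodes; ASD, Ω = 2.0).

E70XX → F_EXX = 70 ksi.
L_w = 2 × 7 = 14 in; section modulus (unit throat) S = 2 × L²/6 = 16.33 in².
Direct shear f_v = P/L_w = 8.5/14 = 0.6071 kip/in.
Moment M = P × e = 8.5 × 10.5 = 89.25 kip·in; bending f_b = M/S = 5.464 kip/in.
f_max = √(f_v² + f_b²) = √(0.6071² + 5.464²) = 5.498 kip/in.
r_n/Ω = (1/2.0) × 0.6 × 70 × (0.707 × 0.75) = 11.14 kip/in → adequate.

f_max ≈ 5.5 kip/in; adequate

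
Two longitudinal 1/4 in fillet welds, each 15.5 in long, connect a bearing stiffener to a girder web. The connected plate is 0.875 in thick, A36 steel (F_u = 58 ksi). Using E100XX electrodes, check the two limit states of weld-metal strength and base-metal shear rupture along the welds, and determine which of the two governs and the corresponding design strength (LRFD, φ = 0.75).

E100XX → F_EXX = 100 ksi.
t_e = 0.707 × 0.25 = 0.1767 in; L = 31 in.
Weld metal: φR_n = 0.75 × 0.6 × 100 × 0.1767 × 31 = 246.6 kips.
Base metal (shear rupture): φR_n = 0.75 × 0.6 × 58 × 0.875 × 31 = 708 kips.
Governing: weld metal.

φR_n ≈ 247 kips (weld metal governs)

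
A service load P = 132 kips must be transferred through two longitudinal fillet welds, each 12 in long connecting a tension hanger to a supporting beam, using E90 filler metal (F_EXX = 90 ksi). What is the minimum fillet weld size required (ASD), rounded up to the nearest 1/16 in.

Total weld length L = 24 in.
Required throat t_e = P × Ω / (0.6 F_EXX × L) = 132 × 2.0 / (0.6 × 90 × 24) = 0.2037 in.
Required leg w = t_e / 0.707 = 0.2881 in → use 5/16 in.

w = 5/16 in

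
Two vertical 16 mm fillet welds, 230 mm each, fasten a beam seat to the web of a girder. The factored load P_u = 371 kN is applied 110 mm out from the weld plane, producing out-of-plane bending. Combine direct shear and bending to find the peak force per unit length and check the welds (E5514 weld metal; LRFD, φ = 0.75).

f_max ≈ 2450 N/mm; adequate

E55XX → F_EXX = 550 MPa.
L_w = 2 × 230 = 460 mm; section modulus (unit throat) S = 2 × L²/6 = 17630 mm².
Direct shear f_v = P/L_w = 371×10³/460 = 806.5 N/mm.
Moment M = P × e = 371×10³ × 110 = 40810000 N·mm; bending f_b = M/S = 2314 N/mm.
f_max = √(f_v² + f_b²) = √(806.5² + 2314²) = 2451 N/mm.
φr_n = 0.75 × 0.6 × 550 × (0.707 × 16) = 2800 N/mm → adequate.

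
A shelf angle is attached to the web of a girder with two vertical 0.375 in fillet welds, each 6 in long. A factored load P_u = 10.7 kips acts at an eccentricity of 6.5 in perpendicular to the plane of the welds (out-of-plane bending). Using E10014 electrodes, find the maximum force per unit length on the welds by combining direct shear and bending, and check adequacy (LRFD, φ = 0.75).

E100XX → F_EXX = 100 ksi.
L_w = 2 × 6 = 12 in; section modulus (unit throat) S = 2 × L²/6 = 12 in².
Direct shear f_v = P/L_w = 10.7/12 = 0.8917 kip/in.
Moment M = P × e = 10.7 × 6.5 = 69.55 kip·in; bending f_b = M/S = 5.796 kip/in.
f_max = √(f_v² + f_b²) = √(0.8917² + 5.796²) = 5.864 kip/in.
φr_n = 0.75 × 0.6 × 100 × (0.707 × 0.375) = 11.93 kip/in → adequate.

f_max ≈ 5.86 kip/in; adequate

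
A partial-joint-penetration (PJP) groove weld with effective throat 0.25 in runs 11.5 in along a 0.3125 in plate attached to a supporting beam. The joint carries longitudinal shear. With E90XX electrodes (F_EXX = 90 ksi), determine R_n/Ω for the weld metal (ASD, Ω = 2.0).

R_n/Ω ≈ 77.6 kips

Effective throat (given) t_e = 0.25 in.
A_we = 0.25 × 11.5 = 2.875 in².
F_nw = 0.6 F_EXX = 54 ksi.
R_n/Ω = (54 × 2.875) / 2.0 = 77.62 kips.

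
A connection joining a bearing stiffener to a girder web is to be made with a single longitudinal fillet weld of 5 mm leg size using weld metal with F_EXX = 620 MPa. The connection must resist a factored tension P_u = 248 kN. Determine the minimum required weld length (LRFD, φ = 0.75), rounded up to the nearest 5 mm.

L = 255 mm

Throat t_e = 0.707 × 5 = 3.535 mm.
φr_n = 0.75 × 0.6 × 620 × 3.535 × 10⁻³ = 0.9863 kN/mm.
L_req = P_u / φr_n = 248 / 0.9863 = 251.5 mm total.
Round up → use L = 255 mm.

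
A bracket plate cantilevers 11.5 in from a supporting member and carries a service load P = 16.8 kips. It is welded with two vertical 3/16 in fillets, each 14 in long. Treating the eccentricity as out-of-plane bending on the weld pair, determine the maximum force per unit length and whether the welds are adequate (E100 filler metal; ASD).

E100XX → F_EXX = 100 ksi.
L_w = 2 × 14 = 28 in; section modulus (unit throat) S = 2 × L²/6 = 65.33 in².
Direct shear f_v = P/L_w = 16.8/28 = 0.6 kip/in.
Moment M = P × e = 16.8 × 11.5 = 193.2 kip·in; bending f_b = M/S = 2.957 kip/in.
f_max = √(f_v² + f_b²) = √(0.6² + 2.957²) = 3.017 kip/in.
r_n/Ω = (1/2.0) × 0.6 × 100 × (0.707 × 0.1875) = 3.977 kip/in → adequate.

f_max ≈ 3.02 kip/in; adequate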